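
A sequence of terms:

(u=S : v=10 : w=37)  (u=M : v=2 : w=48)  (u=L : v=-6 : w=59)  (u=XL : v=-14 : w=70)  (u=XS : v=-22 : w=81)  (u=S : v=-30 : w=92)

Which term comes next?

(u=M : v=-38 : w=103)

For the u, repeats S → M → L → XL → XS: S, M, L, XL, XS, S → M.
V: −8 each step; 10, 2, -6, -14, -22, -30 → -38.
For the w, +11 each step: 37, 48, 59, 70, 81, 92 → 103.
Combining the parts gives (u=M : v=-38 : w=103).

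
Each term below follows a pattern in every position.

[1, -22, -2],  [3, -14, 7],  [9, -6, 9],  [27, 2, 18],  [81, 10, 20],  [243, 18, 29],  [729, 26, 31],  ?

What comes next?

[2187, 34, 40]

First part: ×3 each step; 1, 3, 9, 27, 81, 243, 729 → 2187.
Second part: -22, -14, -6, 2, 10, 18, 26 → 34 (+8 each step).
For the third part, alternating steps +9, +2, +9, +2, …: -2, 7, 9, 18, 20, 29, 31 → 40.
Putting it together: [2187, 34, 40].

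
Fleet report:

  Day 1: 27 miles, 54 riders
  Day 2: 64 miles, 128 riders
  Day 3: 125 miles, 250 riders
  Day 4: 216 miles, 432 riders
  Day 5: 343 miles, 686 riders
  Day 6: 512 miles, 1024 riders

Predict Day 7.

Miles: perfect cubes: 3³, 4³, 5³, …; 27, 64, 125, 216, 343, 512 → 729.
Riders: always 2 × the miles; 54, 128, 250, 432, 686, 1024 → 1458.
So the next line is 729 miles, 1458 riders.

729 miles, 1458 riders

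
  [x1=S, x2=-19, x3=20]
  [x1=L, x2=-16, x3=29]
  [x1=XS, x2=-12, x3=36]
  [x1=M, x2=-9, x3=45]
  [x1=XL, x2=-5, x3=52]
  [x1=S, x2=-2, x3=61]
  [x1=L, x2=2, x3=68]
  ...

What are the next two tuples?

X1: repeats S → L → XS → M → XL, so S, L, XS, M, XL, S, L → XS → M.
X2: alternating steps +3, +4, +3, +4, …; -19, -16, -12, -9, -5, -2, 2 → 5 → 9.
X3 — alternating steps +9, +7, +9, +7, …: 20, 29, 36, 45, 52, 61, 68 → 77 → 84.
So the next two tuples are [x1=XS, x2=5, x3=77] and [x1=M, x2=9, x3=84].

[x1=XS, x2=5, x3=77], [x1=M, x2=9, x3=84]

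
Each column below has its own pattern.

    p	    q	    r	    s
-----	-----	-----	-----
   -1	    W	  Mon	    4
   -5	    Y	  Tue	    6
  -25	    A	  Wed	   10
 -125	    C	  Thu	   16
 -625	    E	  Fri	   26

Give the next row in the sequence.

For the column p, ×5 each step: -1, -5, -25, -125, -625 → -3125.
Column q: W, Y, A, C, E → G (letters move forward 2 places in the alphabet, wrapping Z→A).
For the column r, runs through the weekdays Mon→Sun: Mon, Tue, Wed, Thu, Fri → Sat.
Column s: each term is the sum of the two before it, so 4, 6, 10, 16, 26 → 42.
So the next row is -3125  G  Sat  42.

-3125  G  Sat  42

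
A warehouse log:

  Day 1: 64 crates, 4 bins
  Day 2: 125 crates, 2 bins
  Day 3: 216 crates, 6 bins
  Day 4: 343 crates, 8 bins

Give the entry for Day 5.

For the crates, perfect cubes: 4³, 5³, 6³, …: 64, 125, 216, 343 → 512.
For the bins, each term is the sum of the two before it: 4, 2, 6, 8 → 14.
Combining the parts gives 512 crates, 14 bins.

512 crates, 14 bins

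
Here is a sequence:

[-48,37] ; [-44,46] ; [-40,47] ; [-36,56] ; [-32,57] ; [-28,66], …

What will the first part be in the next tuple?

First part: +4 each step; -48, -44, -40, -36, -32, -28 → -24.
Second part: alternating steps +9, +1, +9, +1, …, so 37, 46, 47, 56, 57, 66 → 67.

-24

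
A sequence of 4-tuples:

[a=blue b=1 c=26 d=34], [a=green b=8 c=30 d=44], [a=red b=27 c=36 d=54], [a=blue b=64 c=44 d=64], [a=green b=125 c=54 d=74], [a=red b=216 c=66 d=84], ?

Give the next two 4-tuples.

For the a, repeats blue → green → red: blue, green, red, blue, green, red → blue → green.
B: 1, 8, 27, 64, 125, 216 → 343 → 512 (perfect cubes: 1³, 2³, 3³, …).
C — differences are 4, 6, 8, … (increasing by 2 each time): 26, 30, 36, 44, 54, 66 → 80 → 96.
For the d, +10 each step: 34, 44, 54, 64, 74, 84 → 94 → 104.
So the next two 4-tuples are [a=blue b=343 c=80 d=94] and [a=green b=512 c=96 d=104].

[a=blue b=343 c=80 d=94], [a=green b=512 c=96 d=104]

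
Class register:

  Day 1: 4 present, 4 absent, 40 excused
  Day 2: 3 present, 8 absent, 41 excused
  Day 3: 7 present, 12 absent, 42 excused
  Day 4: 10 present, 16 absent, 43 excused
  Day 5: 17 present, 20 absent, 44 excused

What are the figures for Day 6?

Present: 4, 3, 7, 10, 17 → 27 (each term is the sum of the two before it).
Absent goes 4, 8, 12, 16, 20 → 24 (+4 each step).
Excused: +1 each step; 40, 41, 42, 43, 44 → 45.
So the next line is 27 present, 24 absent, 45 excused.

27 present, 24 absent, 45 excused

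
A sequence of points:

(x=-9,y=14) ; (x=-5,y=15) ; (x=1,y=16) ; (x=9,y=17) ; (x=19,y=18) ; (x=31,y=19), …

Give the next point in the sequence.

X: -9, -5, 1, 9, 19, 31 → 45 (differences are 4, 6, 8, … (increasing by 2 each time)).
Y — +1 each step: 14, 15, 16, 17, 18, 19 → 20.
Putting it together: (x=45,y=20).

(x=45,y=20)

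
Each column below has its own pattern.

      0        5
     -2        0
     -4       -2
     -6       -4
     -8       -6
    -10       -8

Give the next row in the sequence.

First component: −2 each step, so 0, -2, -4, -6, -8, -10 → -12.
Second component — always the previous value of the first component: 5, 0, -2, -4, -6, -8 → -10.
Putting it together: -12  -10.

-12  -10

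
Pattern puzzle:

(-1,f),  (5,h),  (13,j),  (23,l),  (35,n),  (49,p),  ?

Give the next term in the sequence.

(65,r)

For the first slot, differences are 6, 8, 10, … (increasing by 2 each time): -1, 5, 13, 23, 35, 49 → 65.
Letter: f, h, j, l, n, p → r (letters move forward 2 places in the alphabet).
Putting it together: (65,r).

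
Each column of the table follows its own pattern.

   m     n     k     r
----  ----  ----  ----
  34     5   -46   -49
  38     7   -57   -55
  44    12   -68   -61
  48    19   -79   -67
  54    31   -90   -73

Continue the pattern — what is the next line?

Column m goes 34, 38, 44, 48, 54 → 58 (alternating steps +4, +6, +4, +6, …).
Column n: 5, 7, 12, 19, 31 → 50 (each term is the sum of the two before it).
Column k goes -46, -57, -68, -79, -90 → -101 (−11 each step).
Column r: -49, -55, -61, -67, -73 → -79 (−6 each step).
So the next line is 58  50  -101  -79.

58  50  -101  -79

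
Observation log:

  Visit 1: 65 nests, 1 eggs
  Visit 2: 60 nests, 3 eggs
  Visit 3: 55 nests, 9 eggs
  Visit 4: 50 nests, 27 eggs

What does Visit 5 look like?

Nests: −5 each step, so 65, 60, 55, 50 → 45.
Eggs — ×3 each step: 1, 3, 9, 27 → 81.
Putting it together: 45 nests, 81 eggs.

45 nests, 81 eggs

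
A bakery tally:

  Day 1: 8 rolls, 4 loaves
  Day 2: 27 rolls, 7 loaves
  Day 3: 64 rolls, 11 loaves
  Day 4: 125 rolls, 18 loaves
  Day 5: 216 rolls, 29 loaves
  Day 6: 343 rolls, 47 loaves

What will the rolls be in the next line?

512

Rolls: perfect cubes: 2³, 3³, 4³, …, so 8, 27, 64, 125, 216, 343 → 512.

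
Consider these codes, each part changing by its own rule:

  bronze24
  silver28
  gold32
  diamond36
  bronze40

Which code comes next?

silver44

Rank: bronze, silver, gold, diamond, bronze → silver (repeats bronze → silver → gold → diamond).
Second component: +4 each step; 24, 28, 32, 36, 40 → 44.
So the next code is silver44.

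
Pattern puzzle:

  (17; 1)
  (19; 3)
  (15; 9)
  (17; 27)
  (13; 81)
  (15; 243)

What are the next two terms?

(11; 729), (13; 2187)

First entry: alternating steps +2, −4, +2, −4, …, so 17, 19, 15, 17, 13, 15 → 11 → 13.
Second entry goes 1, 3, 9, 27, 81, 243 → 729 → 2187 (×3 each step).
Putting the parts together: (11; 729) and then (13; 2187).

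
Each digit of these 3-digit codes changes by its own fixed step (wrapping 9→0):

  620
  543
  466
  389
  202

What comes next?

First digit: −1 each step, mod 10, so 6, 5, 4, 3, 2 → 1.
Second digit: +2 each step, mod 10; 2, 4, 6, 8, 0 → 2.
Third digit: 0, 3, 6, 9, 2 → 5 (+3 each step, mod 10).
Putting it together: 125.

125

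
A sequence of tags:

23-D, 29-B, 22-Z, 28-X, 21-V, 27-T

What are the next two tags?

First component: alternating steps +6, −7, +6, −7, …; 23, 29, 22, 28, 21, 27 → 20 → 26.
Letter: letters move back 2 places in the alphabet, wrapping A→Z; D, B, Z, X, V, T → R → P.
So the next two tags are 20-R and 26-P.

20-R then 26-P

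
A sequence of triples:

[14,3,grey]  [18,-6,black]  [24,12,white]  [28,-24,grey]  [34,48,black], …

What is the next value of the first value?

38

First value — alternating steps +4, +6, +4, +6, …: 14, 18, 24, 28, 34 → 38.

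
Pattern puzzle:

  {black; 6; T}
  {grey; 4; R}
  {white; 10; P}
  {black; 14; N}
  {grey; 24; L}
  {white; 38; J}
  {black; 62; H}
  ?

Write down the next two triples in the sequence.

Shade — repeats black → grey → white: black, grey, white, black, grey, white, black → grey → white.
Second slot: each term is the sum of the two before it; 6, 4, 10, 14, 24, 38, 62 → 100 → 162.
Letter — letters move back 2 places in the alphabet: T, R, P, N, L, J, H → F → D.
So the next two triples are {grey; 100; F} and {white; 162; D}.

{grey; 100; F}, {white; 162; D}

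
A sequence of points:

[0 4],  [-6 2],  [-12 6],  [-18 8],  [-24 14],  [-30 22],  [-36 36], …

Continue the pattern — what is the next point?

[-42 58]

First value — −6 each step: 0, -6, -12, -18, -24, -30, -36 → -42.
Second value: 4, 2, 6, 8, 14, 22, 36 → 58 (each term is the sum of the two before it).
Combining the parts gives [-42 58].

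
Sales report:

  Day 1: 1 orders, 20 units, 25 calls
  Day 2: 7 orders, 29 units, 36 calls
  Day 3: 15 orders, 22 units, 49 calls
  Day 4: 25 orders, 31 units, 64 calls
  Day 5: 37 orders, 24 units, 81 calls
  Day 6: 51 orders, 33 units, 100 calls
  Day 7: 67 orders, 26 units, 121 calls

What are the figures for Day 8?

Orders — differences are 6, 8, 10, … (increasing by 2 each time): 1, 7, 15, 25, 37, 51, 67 → 85.
Units goes 20, 29, 22, 31, 24, 33, 26 → 35 (alternating steps +9, −7, +9, −7, …).
Calls: perfect squares: 5², 6², 7², …; 25, 36, 49, 64, 81, 100, 121 → 144.
Putting it together: 85 orders, 35 units, 144 calls.

85 orders, 35 units, 144 calls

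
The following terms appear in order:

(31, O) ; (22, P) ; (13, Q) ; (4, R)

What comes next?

First component goes 31, 22, 13, 4 → -5 (−9 each step).
Letter — letters move forward 1 place in the alphabet: O, P, Q, R → S.
Putting it together: (-5, S).

(-5, S)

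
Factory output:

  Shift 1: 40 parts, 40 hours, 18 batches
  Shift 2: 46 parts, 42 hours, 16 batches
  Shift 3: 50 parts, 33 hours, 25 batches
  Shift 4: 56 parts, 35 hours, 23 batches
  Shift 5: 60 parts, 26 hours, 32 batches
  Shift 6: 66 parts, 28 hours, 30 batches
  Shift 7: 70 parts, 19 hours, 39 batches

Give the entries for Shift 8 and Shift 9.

Parts goes 40, 46, 50, 56, 60, 66, 70 → 76 → 80 (alternating steps +6, +4, +6, +4, …).
Hours goes 40, 42, 33, 35, 26, 28, 19 → 21 → 12 (alternating steps +2, −9, +2, −9, …).
For the batches, together with the hours always sums to 58: 18, 16, 25, 23, 32, 30, 39 → 37 → 46.
Putting the parts together: 76 parts, 21 hours, 37 batches and then 80 parts, 12 hours, 46 batches.

76 parts, 21 hours, 37 batches; 80 parts, 12 hours, 46 batches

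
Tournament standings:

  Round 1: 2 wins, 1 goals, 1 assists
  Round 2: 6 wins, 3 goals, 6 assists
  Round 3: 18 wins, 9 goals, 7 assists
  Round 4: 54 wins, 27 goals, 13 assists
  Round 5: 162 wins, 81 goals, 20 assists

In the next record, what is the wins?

486

Wins: ×3 each step; 2, 6, 18, 54, 162 → 486.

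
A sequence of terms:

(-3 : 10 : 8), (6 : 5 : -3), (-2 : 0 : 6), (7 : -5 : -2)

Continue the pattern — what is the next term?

For the first slot, alternating steps +9, −8, +9, −8, …: -3, 6, -2, 7 → -1.
Second slot: −5 each step, so 10, 5, 0, -5 → -10.
For the third slot, always the previous value of the first slot: 8, -3, 6, -2 → 7.
Combining the parts gives (-1 : -10 : 7).

(-1 : -10 : 7)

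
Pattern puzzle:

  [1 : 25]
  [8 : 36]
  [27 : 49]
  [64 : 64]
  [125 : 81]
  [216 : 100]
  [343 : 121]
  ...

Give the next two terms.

[512 : 144], [729 : 169]

For the first component, perfect cubes: 1³, 2³, 3³, …: 1, 8, 27, 64, 125, 216, 343 → 512 → 729.
For the second component, perfect squares: 5², 6², 7², …: 25, 36, 49, 64, 81, 100, 121 → 144 → 169.
Putting the parts together: [512 : 144] and then [729 : 169].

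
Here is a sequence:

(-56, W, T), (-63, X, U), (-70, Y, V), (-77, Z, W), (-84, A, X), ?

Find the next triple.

(-91, B, Y)

First entry: -56, -63, -70, -77, -84 → -91 (−7 each step).
First letter — letters move forward 1 place in the alphabet, wrapping Z→A: W, X, Y, Z, A → B.
Second letter goes T, U, V, W, X → Y (letters move forward 1 place in the alphabet).
Putting it together: (-91, B, Y).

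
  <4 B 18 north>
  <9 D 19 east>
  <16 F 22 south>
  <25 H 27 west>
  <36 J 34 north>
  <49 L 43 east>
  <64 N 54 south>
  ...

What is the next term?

First coordinate: perfect squares: 2², 3², 4², …; 4, 9, 16, 25, 36, 49, 64 → 81.
Letter: letters move forward 2 places in the alphabet; B, D, F, H, J, L, N → P.
Third coordinate goes 18, 19, 22, 27, 34, 43, 54 → 67 (differences are 1, 3, 5, … (increasing by 2 each time)).
Direction: north, east, south, west, north, east, south → west (repeats north → east → south → west).
So the next term is <81 P 67 west>.

<81 P 67 west>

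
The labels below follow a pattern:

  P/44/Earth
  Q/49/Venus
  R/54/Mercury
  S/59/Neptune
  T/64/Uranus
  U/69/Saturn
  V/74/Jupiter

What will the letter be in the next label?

Letter goes P, Q, R, S, T, U, V → W (letters move forward 1 place in the alphabet).

W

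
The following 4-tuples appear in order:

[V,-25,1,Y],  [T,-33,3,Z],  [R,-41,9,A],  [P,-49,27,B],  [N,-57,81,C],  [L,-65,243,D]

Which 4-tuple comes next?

First letter: letters move back 2 places in the alphabet, so V, T, R, P, N, L → J.
For the second slot, −8 each step: -25, -33, -41, -49, -57, -65 → -73.
Third slot: ×3 each step; 1, 3, 9, 27, 81, 243 → 729.
Second letter: letters move forward 1 place in the alphabet, wrapping Z→A; Y, Z, A, B, C, D → E.
Putting it together: [J,-73,729,E].

[J,-73,729,E]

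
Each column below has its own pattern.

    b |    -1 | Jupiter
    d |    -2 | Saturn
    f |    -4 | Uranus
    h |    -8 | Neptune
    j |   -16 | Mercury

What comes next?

Letter: letters move forward 2 places in the alphabet; b, d, f, h, j → l.
Second component: -1, -2, -4, -8, -16 → -32 (×2 each step).
Planet: runs through the planets Mercury→Neptune; Jupiter, Saturn, Uranus, Neptune, Mercury → Venus.
So the next row is l  -32  Venus.

l  -32  Venus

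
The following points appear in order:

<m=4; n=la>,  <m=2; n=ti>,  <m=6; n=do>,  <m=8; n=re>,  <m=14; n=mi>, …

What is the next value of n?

N goes la, ti, do, re, mi → fa (runs through the solfège scale do→ti).

fa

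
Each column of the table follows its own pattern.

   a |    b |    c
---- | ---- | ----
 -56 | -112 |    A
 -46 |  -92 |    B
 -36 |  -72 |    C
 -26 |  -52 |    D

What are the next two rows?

-16  -32  E; -6  -12  F

For the column a, +10 each step: -56, -46, -36, -26 → -16 → -6.
For the column b, always 2 × the column a: -112, -92, -72, -52 → -32 → -12.
Column c: letters move forward 1 place in the alphabet, so A, B, C, D → E → F.
Putting the parts together: -16  -32  E and then -6  -12  F.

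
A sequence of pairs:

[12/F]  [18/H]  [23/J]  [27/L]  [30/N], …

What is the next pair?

For the first component, differences are 6, 5, 4, … (decreasing by 1 each time): 12, 18, 23, 27, 30 → 32.
Letter — letters move forward 2 places in the alphabet: F, H, J, L, N → P.
Combining the parts gives [32/P].

[32/P]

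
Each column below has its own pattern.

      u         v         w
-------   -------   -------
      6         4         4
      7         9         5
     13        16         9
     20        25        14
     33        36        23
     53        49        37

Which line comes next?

Column u — each term is the sum of the two before it: 6, 7, 13, 20, 33, 53 → 86.
For the column v, perfect squares: 2², 3², 4², …: 4, 9, 16, 25, 36, 49 → 64.
Column w: each term is the sum of the two before it, so 4, 5, 9, 14, 23, 37 → 60.
Combining the parts gives 86  64  60.

86  64  60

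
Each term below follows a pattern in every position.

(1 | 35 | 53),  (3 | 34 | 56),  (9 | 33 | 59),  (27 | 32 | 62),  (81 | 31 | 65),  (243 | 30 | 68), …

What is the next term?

(729 | 29 | 71)

First part: ×3 each step, so 1, 3, 9, 27, 81, 243 → 729.
For the second part, −1 each step: 35, 34, 33, 32, 31, 30 → 29.
For the third part, +3 each step: 53, 56, 59, 62, 65, 68 → 71.
Putting it together: (729 | 29 | 71).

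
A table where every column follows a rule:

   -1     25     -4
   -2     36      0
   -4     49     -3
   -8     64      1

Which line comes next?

First component goes -1, -2, -4, -8 → -16 (×2 each step).
Second component goes 25, 36, 49, 64 → 81 (perfect squares: 5², 6², 7², …).
Third component — alternating steps +4, −3, +4, −3, …: -4, 0, -3, 1 → -2.
Putting it together: -16  81  -2.

-16  81  -2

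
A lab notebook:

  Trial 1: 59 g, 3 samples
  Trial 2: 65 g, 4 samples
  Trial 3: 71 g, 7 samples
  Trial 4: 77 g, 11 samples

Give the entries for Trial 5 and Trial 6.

83 g, 18 samples; 89 g, 29 samples

G — +6 each step: 59, 65, 71, 77 → 83 → 89.
Samples goes 3, 4, 7, 11 → 18 → 29 (each term is the sum of the two before it).
So the next two rows are 83 g, 18 samples and 89 g, 29 samples.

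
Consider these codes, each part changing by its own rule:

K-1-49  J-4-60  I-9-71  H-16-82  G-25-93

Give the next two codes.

Letter goes K, J, I, H, G → F → E (letters move back 1 place in the alphabet).
Second component: perfect squares: 1², 2², 3², …; 1, 4, 9, 16, 25 → 36 → 49.
Third component: 49, 60, 71, 82, 93 → 104 → 115 (+11 each step).
Putting the parts together: F-36-104 and then E-49-115.

F-36-104, E-49-115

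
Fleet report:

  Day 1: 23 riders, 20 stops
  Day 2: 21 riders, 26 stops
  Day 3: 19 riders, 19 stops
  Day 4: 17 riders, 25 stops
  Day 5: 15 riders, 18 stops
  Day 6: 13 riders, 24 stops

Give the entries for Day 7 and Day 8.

11 riders, 17 stops; 9 riders, 23 stops

Riders — −2 each step: 23, 21, 19, 17, 15, 13 → 11 → 9.
Stops — alternating steps +6, −7, +6, −7, …: 20, 26, 19, 25, 18, 24 → 17 → 23.
Putting the parts together: 11 riders, 17 stops and then 9 riders, 23 stops.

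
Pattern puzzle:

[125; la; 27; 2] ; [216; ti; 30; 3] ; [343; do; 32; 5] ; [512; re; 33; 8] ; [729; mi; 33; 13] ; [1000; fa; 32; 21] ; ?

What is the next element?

First part: 125, 216, 343, 512, 729, 1000 → 1331 (perfect cubes: 5³, 6³, 7³, …).
Note: runs through the solfège scale do→ti, so la, ti, do, re, mi, fa → sol.
Third part: differences are 3, 2, 1, … (decreasing by 1 each time), so 27, 30, 32, 33, 33, 32 → 30.
Fourth part — each term is the sum of the two before it: 2, 3, 5, 8, 13, 21 → 34.
Combining the parts gives [1331; sol; 30; 34].

[1331; sol; 30; 34]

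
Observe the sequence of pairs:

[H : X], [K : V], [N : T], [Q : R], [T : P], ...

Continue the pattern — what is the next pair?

[W : N]

First letter — letters move forward 3 places in the alphabet: H, K, N, Q, T → W.
Second letter goes X, V, T, R, P → N (letters move back 2 places in the alphabet).
So the next pair is [W : N].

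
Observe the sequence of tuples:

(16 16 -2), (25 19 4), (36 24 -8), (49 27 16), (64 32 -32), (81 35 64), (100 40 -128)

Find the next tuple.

First part: 16, 25, 36, 49, 64, 81, 100 → 121 (perfect squares: 4², 5², 6², …).
Second part: alternating steps +3, +5, +3, +5, …, so 16, 19, 24, 27, 32, 35, 40 → 43.
Third part: -2, 4, -8, 16, -32, 64, -128 → 256 (×(-2) each step).
Putting it together: (121 43 256).

(121 43 256)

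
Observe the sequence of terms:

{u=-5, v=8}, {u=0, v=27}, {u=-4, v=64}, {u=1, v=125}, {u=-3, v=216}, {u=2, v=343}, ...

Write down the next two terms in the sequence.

U: alternating steps +5, −4, +5, −4, …, so -5, 0, -4, 1, -3, 2 → -2 → 3.
For the v, perfect cubes: 2³, 3³, 4³, …: 8, 27, 64, 125, 216, 343 → 512 → 729.
Putting the parts together: {u=-2, v=512} and then {u=3, v=729}.

{u=-2, v=512}, {u=3, v=729}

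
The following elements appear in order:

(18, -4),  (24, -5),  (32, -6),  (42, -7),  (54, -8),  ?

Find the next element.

(68, -9)

First slot: differences are 6, 8, 10, … (increasing by 2 each time), so 18, 24, 32, 42, 54 → 68.
Second slot: −1 each step; -4, -5, -6, -7, -8 → -9.
Combining the parts gives (68, -9).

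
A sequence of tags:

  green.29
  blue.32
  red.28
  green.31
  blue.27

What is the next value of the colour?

red

Colour goes green, blue, red, green, blue → red (repeats green → blue → red).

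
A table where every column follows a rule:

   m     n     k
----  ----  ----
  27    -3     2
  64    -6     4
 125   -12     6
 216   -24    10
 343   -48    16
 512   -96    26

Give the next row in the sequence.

Column m goes 27, 64, 125, 216, 343, 512 → 729 (perfect cubes: 3³, 4³, 5³, …).
For the column n, ×2 each step: -3, -6, -12, -24, -48, -96 → -192.
Column k: 2, 4, 6, 10, 16, 26 → 42 (each term is the sum of the two before it).
Putting it together: 729  -192  42.

729  -192  42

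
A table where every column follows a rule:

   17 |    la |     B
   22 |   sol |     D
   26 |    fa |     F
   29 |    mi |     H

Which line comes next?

For the first component, differences are 5, 4, 3, … (decreasing by 1 each time): 17, 22, 26, 29 → 31.
Note: la, sol, fa, mi → re (runs backward through the solfège scale do→ti).
Letter goes B, D, F, H → J (letters move forward 2 places in the alphabet).
So the next line is 31  re  J.

31  re  J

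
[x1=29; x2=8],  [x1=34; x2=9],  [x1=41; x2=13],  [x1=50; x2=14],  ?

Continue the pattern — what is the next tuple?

[x1=61; x2=18]

For the x1, differences are 5, 7, 9, … (increasing by 2 each time): 29, 34, 41, 50 → 61.
X2: alternating steps +1, +4, +1, +4, …, so 8, 9, 13, 14 → 18.
Combining the parts gives [x1=61; x2=18].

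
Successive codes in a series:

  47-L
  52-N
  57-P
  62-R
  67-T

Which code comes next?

First component: +5 each step; 47, 52, 57, 62, 67 → 72.
Letter: letters move forward 2 places in the alphabet; L, N, P, R, T → V.
So the next code is 72-V.

72-V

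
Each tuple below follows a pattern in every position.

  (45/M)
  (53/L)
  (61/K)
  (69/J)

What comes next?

(77/I)

First component: +8 each step; 45, 53, 61, 69 → 77.
Letter — letters move back 1 place in the alphabet: M, L, K, J → I.
So the next tuple is (77/I).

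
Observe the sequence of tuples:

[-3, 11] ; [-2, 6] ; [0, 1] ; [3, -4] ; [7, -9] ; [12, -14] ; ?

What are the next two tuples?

[18, -19], [25, -24]

First part — differences are 1, 2, 3, … (increasing by 1 each time): -3, -2, 0, 3, 7, 12 → 18 → 25.
Second part: −5 each step; 11, 6, 1, -4, -9, -14 → -19 → -24.
So the next two tuples are [18, -19] and [25, -24].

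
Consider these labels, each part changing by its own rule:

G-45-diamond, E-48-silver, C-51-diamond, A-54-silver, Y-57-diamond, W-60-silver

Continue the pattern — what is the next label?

U-63-diamond

Letter — letters move back 2 places in the alphabet, wrapping A→Z: G, E, C, A, Y, W → U.
Second component: +3 each step; 45, 48, 51, 54, 57, 60 → 63.
Rank — alternates diamond ↔ silver: diamond, silver, diamond, silver, diamond, silver → diamond.
Combining the parts gives U-63-diamond.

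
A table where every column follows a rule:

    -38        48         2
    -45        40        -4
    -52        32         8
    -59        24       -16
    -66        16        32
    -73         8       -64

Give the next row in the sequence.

-80  0  128

For the first component, −7 each step: -38, -45, -52, -59, -66, -73 → -80.
Second component: 48, 40, 32, 24, 16, 8 → 0 (−8 each step).
Third component: 2, -4, 8, -16, 32, -64 → 128 (×(-2) each step).
Combining the parts gives -80  0  128.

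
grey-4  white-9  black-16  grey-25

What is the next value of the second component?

Second component — perfect squares: 2², 3², 4², …: 4, 9, 16, 25 → 36.

36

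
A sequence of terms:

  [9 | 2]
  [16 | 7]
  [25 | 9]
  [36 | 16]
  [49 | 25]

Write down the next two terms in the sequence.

First component: perfect squares: 3², 4², 5², …; 9, 16, 25, 36, 49 → 64 → 81.
Second component — each term is the sum of the two before it: 2, 7, 9, 16, 25 → 41 → 66.
So the next two terms are [64 | 41] and [81 | 66].

[64 | 41], [81 | 66]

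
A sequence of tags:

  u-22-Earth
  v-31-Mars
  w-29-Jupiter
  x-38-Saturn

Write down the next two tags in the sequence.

Letter: u, v, w, x → y → z (letters move forward 1 place in the alphabet).
Second component goes 22, 31, 29, 38 → 36 → 45 (alternating steps +9, −2, +9, −2, …).
Planet goes Earth, Mars, Jupiter, Saturn → Uranus → Neptune (runs through the planets Mercury→Neptune).
So the next two tags are y-36-Uranus and z-45-Neptune.

y-36-Uranus then z-45-Neptune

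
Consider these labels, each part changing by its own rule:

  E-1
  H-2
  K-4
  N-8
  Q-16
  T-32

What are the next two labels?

W-64, Z-128

Letter: E, H, K, N, Q, T → W → Z (letters move forward 3 places in the alphabet).
For the second component, ×2 each step: 1, 2, 4, 8, 16, 32 → 64 → 128.
Putting the parts together: W-64 and then Z-128.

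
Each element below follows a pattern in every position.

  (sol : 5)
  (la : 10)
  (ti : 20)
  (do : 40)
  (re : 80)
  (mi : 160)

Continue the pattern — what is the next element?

(fa : 320)

For the note, runs through the solfège scale do→ti: sol, la, ti, do, re, mi → fa.
Second component: 5, 10, 20, 40, 80, 160 → 320 (×2 each step).
Combining the parts gives (fa : 320).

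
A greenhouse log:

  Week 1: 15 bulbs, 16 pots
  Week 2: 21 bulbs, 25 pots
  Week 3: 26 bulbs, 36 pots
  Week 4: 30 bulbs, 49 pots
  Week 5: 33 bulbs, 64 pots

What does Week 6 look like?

Bulbs: 15, 21, 26, 30, 33 → 35 (differences are 6, 5, 4, … (decreasing by 1 each time)).
Pots: perfect squares: 4², 5², 6², …; 16, 25, 36, 49, 64 → 81.
Combining the parts gives 35 bulbs, 81 pots.

35 bulbs, 81 pots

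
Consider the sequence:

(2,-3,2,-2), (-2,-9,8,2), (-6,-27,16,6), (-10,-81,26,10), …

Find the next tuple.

(-14,-243,38,14)

First component: 2, -2, -6, -10 → -14 (−4 each step).
Second component goes -3, -9, -27, -81 → -243 (×3 each step).
Third component: differences are 6, 8, 10, … (increasing by 2 each time); 2, 8, 16, 26 → 38.
For the fourth component, always the negative of the first component: -2, 2, 6, 10 → 14.
Putting it together: (-14,-243,38,14).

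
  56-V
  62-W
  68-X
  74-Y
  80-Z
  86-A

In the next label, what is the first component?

92

First component: 56, 62, 68, 74, 80, 86 → 92 (+6 each step).
Letter: letters move forward 1 place in the alphabet, wrapping Z→A; V, W, X, Y, Z, A → B.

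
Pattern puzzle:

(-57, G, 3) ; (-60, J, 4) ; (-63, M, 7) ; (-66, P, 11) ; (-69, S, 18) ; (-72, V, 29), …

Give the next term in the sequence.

(-75, Y, 47)

First part: −3 each step; -57, -60, -63, -66, -69, -72 → -75.
Letter: G, J, M, P, S, V → Y (letters move forward 3 places in the alphabet).
Third part: each term is the sum of the two before it; 3, 4, 7, 11, 18, 29 → 47.
Combining the parts gives (-75, Y, 47).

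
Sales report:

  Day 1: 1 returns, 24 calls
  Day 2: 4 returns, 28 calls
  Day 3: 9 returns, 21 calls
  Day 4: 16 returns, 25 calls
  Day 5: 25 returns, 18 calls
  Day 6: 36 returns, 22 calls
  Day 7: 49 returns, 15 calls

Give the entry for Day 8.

Returns: perfect squares: 1², 2², 3², …, so 1, 4, 9, 16, 25, 36, 49 → 64.
Calls goes 24, 28, 21, 25, 18, 22, 15 → 19 (alternating steps +4, −7, +4, −7, …).
Combining the parts gives 64 returns, 19 calls.

64 returns, 19 calls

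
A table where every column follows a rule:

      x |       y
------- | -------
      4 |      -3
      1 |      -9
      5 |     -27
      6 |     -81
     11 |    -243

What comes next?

For the column x, each term is the sum of the two before it: 4, 1, 5, 6, 11 → 17.
Column y: -3, -9, -27, -81, -243 → -729 (×3 each step).
So the next line is 17  -729.

17  -729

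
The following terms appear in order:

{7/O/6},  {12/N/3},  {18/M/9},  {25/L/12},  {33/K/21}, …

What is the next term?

{42/J/33}

For the first entry, differences are 5, 6, 7, … (increasing by 1 each time): 7, 12, 18, 25, 33 → 42.
Letter — letters move back 1 place in the alphabet: O, N, M, L, K → J.
Third entry: 6, 3, 9, 12, 21 → 33 (each term is the sum of the two before it).
Putting it together: {42/J/33}.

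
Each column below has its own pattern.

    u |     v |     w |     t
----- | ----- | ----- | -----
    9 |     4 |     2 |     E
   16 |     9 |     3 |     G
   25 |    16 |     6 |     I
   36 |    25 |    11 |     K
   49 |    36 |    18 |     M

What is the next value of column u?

64

Column u: perfect squares: 3², 4², 5², …, so 9, 16, 25, 36, 49 → 64.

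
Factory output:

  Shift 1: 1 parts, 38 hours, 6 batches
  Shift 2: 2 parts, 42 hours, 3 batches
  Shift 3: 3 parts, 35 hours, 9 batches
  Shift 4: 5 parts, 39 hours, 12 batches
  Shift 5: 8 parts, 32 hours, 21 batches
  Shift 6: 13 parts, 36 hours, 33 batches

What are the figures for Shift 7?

21 parts, 29 hours, 54 batches

Parts goes 1, 2, 3, 5, 8, 13 → 21 (each term is the sum of the two before it).
Hours goes 38, 42, 35, 39, 32, 36 → 29 (alternating steps +4, −7, +4, −7, …).
Batches: each term is the sum of the two before it; 6, 3, 9, 12, 21, 33 → 54.
So the next record is 21 parts, 29 hours, 54 batches.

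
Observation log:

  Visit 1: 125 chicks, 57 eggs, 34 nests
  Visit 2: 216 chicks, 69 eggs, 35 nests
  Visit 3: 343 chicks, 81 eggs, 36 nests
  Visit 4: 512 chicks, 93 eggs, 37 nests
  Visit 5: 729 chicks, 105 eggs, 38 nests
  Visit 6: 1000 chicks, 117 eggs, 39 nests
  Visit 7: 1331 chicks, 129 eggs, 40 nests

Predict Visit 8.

1728 chicks, 141 eggs, 41 nests

For the chicks, perfect cubes: 5³, 6³, 7³, …: 125, 216, 343, 512, 729, 1000, 1331 → 1728.
Eggs goes 57, 69, 81, 93, 105, 117, 129 → 141 (+12 each step).
Nests: 34, 35, 36, 37, 38, 39, 40 → 41 (+1 each step).
Combining the parts gives 1728 chicks, 141 eggs, 41 nests.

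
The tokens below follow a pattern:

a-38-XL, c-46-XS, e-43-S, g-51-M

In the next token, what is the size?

Size: XL, XS, S, M → L (runs through clothing sizes XS→XL).

L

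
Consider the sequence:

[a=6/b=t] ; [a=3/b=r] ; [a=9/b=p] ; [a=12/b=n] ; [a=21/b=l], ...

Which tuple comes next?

For the a, each term is the sum of the two before it: 6, 3, 9, 12, 21 → 33.
For the b, letters move back 2 places in the alphabet: t, r, p, n, l → j.
Combining the parts gives [a=33/b=j].

[a=33/b=j]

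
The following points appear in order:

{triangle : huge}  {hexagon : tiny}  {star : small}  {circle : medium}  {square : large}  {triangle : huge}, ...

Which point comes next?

{hexagon : tiny}

Shape: repeats triangle → hexagon → star → circle → square; triangle, hexagon, star, circle, square, triangle → hexagon.
Size: huge, tiny, small, medium, large, huge → tiny (repeats huge → tiny → small → medium → large).
Putting it together: {hexagon : tiny}.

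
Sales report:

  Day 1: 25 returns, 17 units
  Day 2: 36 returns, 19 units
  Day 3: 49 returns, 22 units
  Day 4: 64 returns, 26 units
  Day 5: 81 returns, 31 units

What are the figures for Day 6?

100 returns, 37 units

Returns goes 25, 36, 49, 64, 81 → 100 (perfect squares: 5², 6², 7², …).
Units goes 17, 19, 22, 26, 31 → 37 (differences are 2, 3, 4, … (increasing by 1 each time)).
Combining the parts gives 100 returns, 37 units.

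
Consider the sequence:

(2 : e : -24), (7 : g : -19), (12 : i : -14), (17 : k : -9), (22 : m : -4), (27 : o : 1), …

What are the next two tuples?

First entry: +5 each step, so 2, 7, 12, 17, 22, 27 → 32 → 37.
Letter: e, g, i, k, m, o → q → s (letters move forward 2 places in the alphabet).
Third entry: +5 each step, so -24, -19, -14, -9, -4, 1 → 6 → 11.
So the next two tuples are (32 : q : 6) and (37 : s : 11).

(32 : q : 6), (37 : s : 11)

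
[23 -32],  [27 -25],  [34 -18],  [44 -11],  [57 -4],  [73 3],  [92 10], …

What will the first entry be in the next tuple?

114

For the first entry, differences are 4, 7, 10, … (increasing by 3 each time): 23, 27, 34, 44, 57, 73, 92 → 114.
For the second entry, +7 each step: -32, -25, -18, -11, -4, 3, 10 → 17.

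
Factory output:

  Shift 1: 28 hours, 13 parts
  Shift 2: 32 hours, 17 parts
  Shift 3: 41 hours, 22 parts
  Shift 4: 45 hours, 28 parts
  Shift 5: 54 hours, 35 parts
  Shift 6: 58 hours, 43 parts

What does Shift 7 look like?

67 hours, 52 parts

Hours goes 28, 32, 41, 45, 54, 58 → 67 (alternating steps +4, +9, +4, +9, …).
Parts: differences are 4, 5, 6, … (increasing by 1 each time), so 13, 17, 22, 28, 35, 43 → 52.
So the next record is 67 hours, 52 parts.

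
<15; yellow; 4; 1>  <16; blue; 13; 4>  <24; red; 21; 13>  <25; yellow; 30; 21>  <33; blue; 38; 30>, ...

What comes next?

<34; red; 47; 38>

First part — alternating steps +1, +8, +1, +8, …: 15, 16, 24, 25, 33 → 34.
Colour goes yellow, blue, red, yellow, blue → red (repeats yellow → blue → red).
Third part — alternating steps +9, +8, +9, +8, …: 4, 13, 21, 30, 38 → 47.
Fourth part: always the previous value of the third part, so 1, 4, 13, 21, 30 → 38.
So the next 4-tuple is <34; red; 47; 38>.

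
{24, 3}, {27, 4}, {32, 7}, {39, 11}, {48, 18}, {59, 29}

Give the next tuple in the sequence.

First component: differences are 3, 5, 7, … (increasing by 2 each time); 24, 27, 32, 39, 48, 59 → 72.
Second component: each term is the sum of the two before it; 3, 4, 7, 11, 18, 29 → 47.
So the next tuple is {72, 47}.

{72, 47}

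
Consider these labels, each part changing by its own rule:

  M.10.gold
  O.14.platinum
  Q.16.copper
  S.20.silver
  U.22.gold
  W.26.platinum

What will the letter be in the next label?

Letter goes M, O, Q, S, U, W → Y (letters move forward 2 places in the alphabet).

Y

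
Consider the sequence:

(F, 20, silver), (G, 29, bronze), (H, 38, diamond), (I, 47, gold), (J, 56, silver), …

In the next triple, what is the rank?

Rank: silver, bronze, diamond, gold, silver → bronze (repeats silver → bronze → diamond → gold).

bronze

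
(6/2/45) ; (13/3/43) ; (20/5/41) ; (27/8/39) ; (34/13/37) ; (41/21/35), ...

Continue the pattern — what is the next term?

First component goes 6, 13, 20, 27, 34, 41 → 48 (+7 each step).
Second component goes 2, 3, 5, 8, 13, 21 → 34 (each term is the sum of the two before it).
Third component — −2 each step: 45, 43, 41, 39, 37, 35 → 33.
Combining the parts gives (48/34/33).

(48/34/33)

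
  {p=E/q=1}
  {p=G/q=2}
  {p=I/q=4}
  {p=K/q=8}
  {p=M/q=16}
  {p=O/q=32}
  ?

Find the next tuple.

P — letters move forward 2 places in the alphabet: E, G, I, K, M, O → Q.
For the q, ×2 each step: 1, 2, 4, 8, 16, 32 → 64.
Putting it together: {p=Q/q=64}.

{p=Q/q=64}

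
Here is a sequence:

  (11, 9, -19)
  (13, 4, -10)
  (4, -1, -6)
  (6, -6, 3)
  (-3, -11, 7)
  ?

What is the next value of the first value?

-1

First value goes 11, 13, 4, 6, -3 → -1 (alternating steps +2, −9, +2, −9, …).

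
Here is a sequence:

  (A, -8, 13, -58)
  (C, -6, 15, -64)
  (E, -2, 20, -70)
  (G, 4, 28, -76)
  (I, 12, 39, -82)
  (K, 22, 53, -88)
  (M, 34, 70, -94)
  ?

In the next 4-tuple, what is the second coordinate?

48

Second coordinate: differences are 2, 4, 6, … (increasing by 2 each time); -8, -6, -2, 4, 12, 22, 34 → 48.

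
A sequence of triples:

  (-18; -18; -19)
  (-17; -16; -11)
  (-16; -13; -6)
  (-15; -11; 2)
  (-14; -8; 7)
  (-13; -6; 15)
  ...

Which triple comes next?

(-12; -3; 20)

First value goes -18, -17, -16, -15, -14, -13 → -12 (+1 each step).
Second value — alternating steps +2, +3, +2, +3, …: -18, -16, -13, -11, -8, -6 → -3.
Third value goes -19, -11, -6, 2, 7, 15 → 20 (alternating steps +8, +5, +8, +5, …).
Combining the parts gives (-12; -3; 20).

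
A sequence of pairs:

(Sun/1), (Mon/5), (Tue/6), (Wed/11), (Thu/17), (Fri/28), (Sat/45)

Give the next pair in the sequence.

Day: runs through the weekdays Mon→Sun, so Sun, Mon, Tue, Wed, Thu, Fri, Sat → Sun.
Second part: 1, 5, 6, 11, 17, 28, 45 → 73 (each term is the sum of the two before it).
Putting it together: (Sun/73).

(Sun/73)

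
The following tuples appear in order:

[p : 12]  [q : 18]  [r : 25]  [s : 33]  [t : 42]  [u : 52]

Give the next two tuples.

Letter goes p, q, r, s, t, u → v → w (letters move forward 1 place in the alphabet).
Second part — differences are 6, 7, 8, … (increasing by 1 each time): 12, 18, 25, 33, 42, 52 → 63 → 75.
So the next two tuples are [v : 63] and [w : 75].

[v : 63], [w : 75]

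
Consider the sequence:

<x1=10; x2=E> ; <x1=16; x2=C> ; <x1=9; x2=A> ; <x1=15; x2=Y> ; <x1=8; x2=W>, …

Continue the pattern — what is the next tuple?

X1: alternating steps +6, −7, +6, −7, …, so 10, 16, 9, 15, 8 → 14.
For the x2, letters move back 2 places in the alphabet, wrapping A→Z: E, C, A, Y, W → U.
Putting it together: <x1=14; x2=U>.

<x1=14; x2=U>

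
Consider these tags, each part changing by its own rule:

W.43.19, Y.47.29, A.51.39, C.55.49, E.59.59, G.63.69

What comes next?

Letter: letters move forward 2 places in the alphabet, wrapping Z→A, so W, Y, A, C, E, G → I.
For the second component, +4 each step: 43, 47, 51, 55, 59, 63 → 67.
Third component — +10 each step: 19, 29, 39, 49, 59, 69 → 79.
Combining the parts gives I.67.79.

I.67.79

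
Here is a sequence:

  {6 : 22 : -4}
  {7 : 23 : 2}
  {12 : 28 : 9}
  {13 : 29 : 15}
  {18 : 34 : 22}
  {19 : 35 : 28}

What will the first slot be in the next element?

For the first slot, alternating steps +1, +5, +1, +5, …: 6, 7, 12, 13, 18, 19 → 24.

24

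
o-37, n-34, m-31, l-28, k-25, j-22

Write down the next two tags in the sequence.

Letter: letters move back 1 place in the alphabet, so o, n, m, l, k, j → i → h.
Second component goes 37, 34, 31, 28, 25, 22 → 19 → 16 (−3 each step).
Putting the parts together: i-19 and then h-16.

i-19, h-16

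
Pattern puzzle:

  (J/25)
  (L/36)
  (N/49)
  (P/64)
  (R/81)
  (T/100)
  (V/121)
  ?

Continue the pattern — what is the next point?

For the letter, letters move forward 2 places in the alphabet: J, L, N, P, R, T, V → X.
Second coordinate: perfect squares: 5², 6², 7², …; 25, 36, 49, 64, 81, 100, 121 → 144.
Combining the parts gives (X/144).

(X/144)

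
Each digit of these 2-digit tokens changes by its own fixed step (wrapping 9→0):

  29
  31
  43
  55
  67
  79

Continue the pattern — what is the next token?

81

First digit — +1 each step, mod 10: 2, 3, 4, 5, 6, 7 → 8.
Second digit: +2 each step, mod 10, so 9, 1, 3, 5, 7, 9 → 1.
So the next token is 81.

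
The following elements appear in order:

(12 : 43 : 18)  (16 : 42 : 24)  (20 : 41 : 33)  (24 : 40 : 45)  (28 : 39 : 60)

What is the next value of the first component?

32

First component — +4 each step: 12, 16, 20, 24, 28 → 32.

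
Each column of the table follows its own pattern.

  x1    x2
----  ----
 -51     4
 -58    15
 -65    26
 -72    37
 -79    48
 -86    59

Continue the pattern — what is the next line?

For the column x1, −7 each step: -51, -58, -65, -72, -79, -86 → -93.
Column x2: 4, 15, 26, 37, 48, 59 → 70 (+11 each step).
Combining the parts gives -93  70.

-93  70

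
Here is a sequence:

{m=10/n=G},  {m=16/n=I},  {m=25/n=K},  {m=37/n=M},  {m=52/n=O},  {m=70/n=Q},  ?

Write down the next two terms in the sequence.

For the m, differences are 6, 9, 12, … (increasing by 3 each time): 10, 16, 25, 37, 52, 70 → 91 → 115.
For the n, letters move forward 2 places in the alphabet: G, I, K, M, O, Q → S → U.
So the next two terms are {m=91/n=S} and {m=115/n=U}.

{m=91/n=S}, {m=115/n=U}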